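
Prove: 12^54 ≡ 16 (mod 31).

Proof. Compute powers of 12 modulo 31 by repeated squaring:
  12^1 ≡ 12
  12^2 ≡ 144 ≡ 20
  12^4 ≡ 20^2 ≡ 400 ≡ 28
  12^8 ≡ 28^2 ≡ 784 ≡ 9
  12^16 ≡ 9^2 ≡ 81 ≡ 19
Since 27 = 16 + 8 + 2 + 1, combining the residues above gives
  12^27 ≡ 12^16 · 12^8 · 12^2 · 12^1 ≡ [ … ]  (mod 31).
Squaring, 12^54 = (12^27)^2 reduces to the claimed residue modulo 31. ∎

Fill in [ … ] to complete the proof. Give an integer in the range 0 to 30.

12^16 · 12^8 · 12^2 · 12^1 ≡ 19 · 9 · 20 · 12 = 41040.
41040 mod 31 = 27, so 12^27 ≡ 27 (mod 31).

27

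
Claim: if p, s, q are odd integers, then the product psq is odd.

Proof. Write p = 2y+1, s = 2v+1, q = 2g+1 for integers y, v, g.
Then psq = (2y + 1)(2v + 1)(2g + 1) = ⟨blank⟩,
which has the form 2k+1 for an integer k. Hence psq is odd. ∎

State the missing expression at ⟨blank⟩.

(2y + 1)(2v + 1)(2g + 1) = 8gvy + 4gv + 4gy + 2g + 4vy + 2v + 2y + 1
= 2(4gvy + 2gv + 2gy + g + 2vy + v + y) + 1.
Since 4gvy + 2gv + 2gy + g + 2vy + v + y is an integer, the product is of the form 2k+1 for an integer k.

2(4gvy + 2gv + 2gy + g + 2vy + v + y) + 1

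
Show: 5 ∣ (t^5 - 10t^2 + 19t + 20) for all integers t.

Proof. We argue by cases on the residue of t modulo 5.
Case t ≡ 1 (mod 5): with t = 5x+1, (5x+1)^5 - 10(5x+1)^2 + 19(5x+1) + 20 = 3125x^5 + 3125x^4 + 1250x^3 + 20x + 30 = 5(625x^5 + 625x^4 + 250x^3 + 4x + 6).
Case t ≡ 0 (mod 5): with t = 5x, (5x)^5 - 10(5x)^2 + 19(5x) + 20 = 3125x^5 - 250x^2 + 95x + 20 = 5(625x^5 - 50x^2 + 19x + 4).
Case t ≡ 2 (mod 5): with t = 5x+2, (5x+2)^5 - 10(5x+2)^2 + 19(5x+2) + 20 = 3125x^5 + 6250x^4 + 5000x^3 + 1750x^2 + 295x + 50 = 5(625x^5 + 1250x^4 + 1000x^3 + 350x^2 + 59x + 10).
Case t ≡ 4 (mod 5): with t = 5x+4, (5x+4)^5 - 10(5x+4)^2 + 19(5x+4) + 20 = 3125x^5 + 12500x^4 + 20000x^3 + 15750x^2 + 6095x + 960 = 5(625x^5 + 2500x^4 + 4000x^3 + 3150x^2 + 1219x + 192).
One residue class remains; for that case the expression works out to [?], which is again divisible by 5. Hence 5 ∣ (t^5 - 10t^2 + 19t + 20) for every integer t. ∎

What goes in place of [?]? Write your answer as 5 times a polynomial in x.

The residues treated are {1, 0, 2, 4}, so the missing case is t ≡ 3 (mod 5); write t = 5x+3.
Then (5x+3)^5 - 10(5x+3)^2 + 19(5x+3) + 20 = 3125x^5 + 9375x^4 + 11250x^3 + 6500x^2 + 1820x + 230 = 5(625x^5 + 1875x^4 + 2250x^3 + 1300x^2 + 364x + 46).

5(625x^5 + 1875x^4 + 2250x^3 + 1300x^2 + 364x + 46)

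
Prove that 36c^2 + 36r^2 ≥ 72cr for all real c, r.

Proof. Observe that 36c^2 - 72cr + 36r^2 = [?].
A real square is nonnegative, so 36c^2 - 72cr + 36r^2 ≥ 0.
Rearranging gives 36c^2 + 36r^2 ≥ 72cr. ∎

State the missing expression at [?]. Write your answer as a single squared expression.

(6c - 6r)^2

The leading and trailing coefficients are 6^2 and 6^2, and 72 = 2·6·6, so the trinomial is (6c - 6r)^2.
Hence 36c^2 - 72cr + 36r^2 ≥ 0.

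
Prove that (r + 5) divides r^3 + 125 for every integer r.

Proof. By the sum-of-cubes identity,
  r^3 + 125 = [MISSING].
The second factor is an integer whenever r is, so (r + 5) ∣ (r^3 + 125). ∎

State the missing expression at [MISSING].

Polynomial division of r^3 + 125 by r + 5 leaves remainder 0 and quotient r^2 - 5r + 25.
Hence r^3 + 125 = (r + 5)(r^2 - 5r + 25).

(r + 5)(r^2 - 5r + 25)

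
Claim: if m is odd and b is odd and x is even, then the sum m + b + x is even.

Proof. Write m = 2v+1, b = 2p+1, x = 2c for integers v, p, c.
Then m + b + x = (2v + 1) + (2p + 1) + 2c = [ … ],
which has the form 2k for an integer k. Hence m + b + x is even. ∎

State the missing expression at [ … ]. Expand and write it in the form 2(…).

2(c + p + v + 1)

Expanding: (2v + 1) + (2p + 1) + 2c = 2c + 2p + 2v + 2.
Every term is even; pulling out the factor of 2 gives 2(c + p + v + 1).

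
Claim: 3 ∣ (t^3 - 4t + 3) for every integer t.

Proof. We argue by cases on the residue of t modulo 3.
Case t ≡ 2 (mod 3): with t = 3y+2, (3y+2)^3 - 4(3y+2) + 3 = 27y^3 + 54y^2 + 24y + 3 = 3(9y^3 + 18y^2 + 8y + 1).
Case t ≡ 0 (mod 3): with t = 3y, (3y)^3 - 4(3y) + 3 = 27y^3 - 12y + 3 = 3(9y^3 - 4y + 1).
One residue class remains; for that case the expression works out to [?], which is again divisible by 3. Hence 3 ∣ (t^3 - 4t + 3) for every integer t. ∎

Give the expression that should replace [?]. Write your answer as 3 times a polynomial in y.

The residues treated are {2, 0}, so the missing case is t ≡ 1 (mod 3); write t = 3y+1.
Then (3y+1)^3 - 4(3y+1) + 3 = 27y^3 + 27y^2 - 3y = 3(9y^3 + 9y^2 - y).

3(9y^3 + 9y^2 - y)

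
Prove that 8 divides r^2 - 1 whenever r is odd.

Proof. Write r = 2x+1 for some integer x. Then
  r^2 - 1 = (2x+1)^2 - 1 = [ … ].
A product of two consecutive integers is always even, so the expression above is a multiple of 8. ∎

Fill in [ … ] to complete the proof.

4x(x + 1)

(2x+1)^2 - 1 = 4x^2 + 4x + 1 - 1 = 4x^2 + 4x = 4x(x+1).
Since x and x+1 are consecutive, x(x+1) is even, and 4·(even) is a multiple of 8.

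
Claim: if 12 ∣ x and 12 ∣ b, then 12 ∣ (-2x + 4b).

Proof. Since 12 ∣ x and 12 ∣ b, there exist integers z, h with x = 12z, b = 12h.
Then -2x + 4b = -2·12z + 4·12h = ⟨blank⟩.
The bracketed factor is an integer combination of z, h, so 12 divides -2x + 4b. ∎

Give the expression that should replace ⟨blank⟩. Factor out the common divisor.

12(4h - 2z)

Pull the common 12 out of every term: -2·12z + 4·12h = 12(4h - 2z).
4h - 2z is an integer, which exhibits the divisibility.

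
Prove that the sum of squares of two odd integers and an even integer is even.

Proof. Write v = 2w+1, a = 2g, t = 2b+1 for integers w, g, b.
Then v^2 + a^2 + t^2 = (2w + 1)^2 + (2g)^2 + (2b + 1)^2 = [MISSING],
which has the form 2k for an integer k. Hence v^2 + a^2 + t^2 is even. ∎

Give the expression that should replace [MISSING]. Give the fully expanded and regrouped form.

(2w + 1)^2 + (2g)^2 + (2b + 1)^2 = 4b^2 + 4b + 4g^2 + 4w^2 + 4w + 2
= 2(2b^2 + 2b + 2g^2 + 2w^2 + 2w + 1).
Since 2b^2 + 2b + 2g^2 + 2w^2 + 2w + 1 is an integer, the sum of squares is of the form 2k for an integer k.

2(2b^2 + 2b + 2g^2 + 2w^2 + 2w + 1)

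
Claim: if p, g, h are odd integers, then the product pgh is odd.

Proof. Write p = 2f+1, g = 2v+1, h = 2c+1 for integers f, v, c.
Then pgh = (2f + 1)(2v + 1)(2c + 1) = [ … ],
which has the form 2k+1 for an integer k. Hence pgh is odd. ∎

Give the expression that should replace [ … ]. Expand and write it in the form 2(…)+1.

Expanding: (2f + 1)(2v + 1)(2c + 1) = 8cfv + 4cf + 4cv + 2c + 4fv + 2f + 2v + 1.
Every term except the constant is even, so this is 2(4cfv + 2cf + 2cv + c + 2fv + f + v) + 1,
and 4cfv + 2cf + 2cv + c + 2fv + f + v ∈ ℤ gives the required form.

2(4cfv + 2cf + 2cv + c + 2fv + f + v) + 1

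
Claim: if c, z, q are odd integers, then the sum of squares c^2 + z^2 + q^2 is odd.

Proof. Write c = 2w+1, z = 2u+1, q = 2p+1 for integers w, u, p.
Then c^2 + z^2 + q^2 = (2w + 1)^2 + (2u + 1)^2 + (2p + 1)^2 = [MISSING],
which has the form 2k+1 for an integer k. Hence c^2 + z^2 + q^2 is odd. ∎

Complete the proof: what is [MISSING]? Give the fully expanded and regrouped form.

(2w + 1)^2 + (2u + 1)^2 + (2p + 1)^2 = 4p^2 + 4p + 4u^2 + 4u + 4w^2 + 4w + 3
= 2(2p^2 + 2p + 2u^2 + 2u + 2w^2 + 2w + 1) + 1.
Since 2p^2 + 2p + 2u^2 + 2u + 2w^2 + 2w + 1 is an integer, the sum of squares is of the form 2k+1 for an integer k.

2(2p^2 + 2p + 2u^2 + 2u + 2w^2 + 2w + 1) + 1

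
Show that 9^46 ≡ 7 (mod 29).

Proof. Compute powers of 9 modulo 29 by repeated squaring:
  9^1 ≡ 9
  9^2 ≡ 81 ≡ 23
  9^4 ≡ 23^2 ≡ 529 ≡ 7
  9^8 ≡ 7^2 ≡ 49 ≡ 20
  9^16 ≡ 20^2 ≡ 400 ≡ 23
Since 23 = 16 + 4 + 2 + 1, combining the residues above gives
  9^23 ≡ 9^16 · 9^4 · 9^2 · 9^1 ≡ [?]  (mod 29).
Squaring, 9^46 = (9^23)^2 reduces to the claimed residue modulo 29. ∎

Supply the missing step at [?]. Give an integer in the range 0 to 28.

Multiply the listed residues: 23 · 7 · 23 · 9 = 161 → 3703 → 33327.
Reducing modulo 29: 33327 = 1149·29 + 6, so 9^23 ≡ 6.

6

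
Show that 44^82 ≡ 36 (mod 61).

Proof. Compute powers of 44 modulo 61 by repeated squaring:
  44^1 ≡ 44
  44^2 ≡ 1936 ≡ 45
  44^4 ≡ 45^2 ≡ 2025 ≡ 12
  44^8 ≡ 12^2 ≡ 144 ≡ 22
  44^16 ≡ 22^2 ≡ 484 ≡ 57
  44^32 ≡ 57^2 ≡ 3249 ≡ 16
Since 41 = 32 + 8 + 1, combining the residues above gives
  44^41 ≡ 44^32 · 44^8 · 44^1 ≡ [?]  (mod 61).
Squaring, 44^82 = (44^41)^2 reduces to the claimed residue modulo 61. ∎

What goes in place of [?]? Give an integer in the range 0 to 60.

55

44^32 · 44^8 · 44^1 ≡ 16 · 22 · 44 = 15488.
15488 mod 61 = 55, so 44^41 ≡ 55 (mod 61).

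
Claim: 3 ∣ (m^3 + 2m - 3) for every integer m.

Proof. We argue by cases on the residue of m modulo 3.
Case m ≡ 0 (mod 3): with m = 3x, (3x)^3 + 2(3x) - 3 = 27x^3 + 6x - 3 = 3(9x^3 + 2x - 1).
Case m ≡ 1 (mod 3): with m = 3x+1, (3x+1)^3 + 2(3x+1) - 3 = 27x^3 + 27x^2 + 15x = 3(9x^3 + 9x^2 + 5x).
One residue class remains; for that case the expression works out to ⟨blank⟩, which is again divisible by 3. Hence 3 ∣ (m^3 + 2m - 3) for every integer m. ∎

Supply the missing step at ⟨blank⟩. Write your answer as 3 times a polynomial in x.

3(9x^3 + 18x^2 + 14x + 3)

The residues treated are {0, 1}, so the missing case is m ≡ 2 (mod 3); write m = 3x+2.
Then (3x+2)^3 + 2(3x+2) - 3 = 27x^3 + 54x^2 + 42x + 9 = 3(9x^3 + 18x^2 + 14x + 3).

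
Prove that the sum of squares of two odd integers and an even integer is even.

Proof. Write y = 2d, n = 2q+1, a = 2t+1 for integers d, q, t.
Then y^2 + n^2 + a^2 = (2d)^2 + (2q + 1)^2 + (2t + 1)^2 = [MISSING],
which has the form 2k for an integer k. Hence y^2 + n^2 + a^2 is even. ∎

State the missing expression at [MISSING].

(2d)^2 + (2q + 1)^2 + (2t + 1)^2 = 4d^2 + 4q^2 + 4q + 4t^2 + 4t + 2
= 2(2d^2 + 2q^2 + 2q + 2t^2 + 2t + 1).
Since 2d^2 + 2q^2 + 2q + 2t^2 + 2t + 1 is an integer, the sum of squares is of the form 2k for an integer k.

2(2d^2 + 2q^2 + 2q + 2t^2 + 2t + 1)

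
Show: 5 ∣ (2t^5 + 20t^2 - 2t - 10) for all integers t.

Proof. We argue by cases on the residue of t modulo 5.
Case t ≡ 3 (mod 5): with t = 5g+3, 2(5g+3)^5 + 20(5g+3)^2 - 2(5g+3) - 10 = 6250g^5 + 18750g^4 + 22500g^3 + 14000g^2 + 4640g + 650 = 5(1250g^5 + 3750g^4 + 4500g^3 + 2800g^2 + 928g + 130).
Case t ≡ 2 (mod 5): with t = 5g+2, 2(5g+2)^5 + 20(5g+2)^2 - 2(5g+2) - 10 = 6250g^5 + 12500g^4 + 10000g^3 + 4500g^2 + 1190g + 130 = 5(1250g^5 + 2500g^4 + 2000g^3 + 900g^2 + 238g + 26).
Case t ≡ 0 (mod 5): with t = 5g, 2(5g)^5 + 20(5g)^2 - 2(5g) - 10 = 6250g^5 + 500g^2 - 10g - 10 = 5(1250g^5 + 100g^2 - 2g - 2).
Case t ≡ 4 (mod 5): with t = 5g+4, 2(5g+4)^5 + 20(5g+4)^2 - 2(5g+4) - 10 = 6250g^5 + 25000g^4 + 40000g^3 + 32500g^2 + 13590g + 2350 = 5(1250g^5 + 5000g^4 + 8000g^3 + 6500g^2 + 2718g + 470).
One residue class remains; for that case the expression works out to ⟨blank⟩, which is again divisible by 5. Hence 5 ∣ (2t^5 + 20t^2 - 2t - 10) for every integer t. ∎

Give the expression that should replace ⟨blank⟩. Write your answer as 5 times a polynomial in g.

5(1250g^5 + 1250g^4 + 500g^3 + 200g^2 + 48g + 2)

Only t ≡ 1 (mod 5) is unaccounted for. Put t = 5g+1:
2(5g+1)^5 + 20(5g+1)^2 - 2(5g+1) - 10 expands to 6250g^5 + 6250g^4 + 2500g^3 + 1000g^2 + 240g + 10,
and factoring out 5 leaves 5(1250g^5 + 1250g^4 + 500g^3 + 200g^2 + 48g + 2).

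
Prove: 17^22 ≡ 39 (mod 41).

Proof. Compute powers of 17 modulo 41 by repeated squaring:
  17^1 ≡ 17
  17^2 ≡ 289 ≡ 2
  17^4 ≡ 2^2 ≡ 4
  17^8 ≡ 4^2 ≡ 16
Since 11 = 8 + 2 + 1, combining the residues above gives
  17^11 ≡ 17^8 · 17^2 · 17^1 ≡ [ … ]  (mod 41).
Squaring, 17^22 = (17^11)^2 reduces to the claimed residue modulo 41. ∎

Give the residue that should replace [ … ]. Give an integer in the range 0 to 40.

Multiply the listed residues: 16 · 2 · 17 = 32 → 544.
Reducing modulo 41: 544 = 13·41 + 11, so 17^11 ≡ 11.

11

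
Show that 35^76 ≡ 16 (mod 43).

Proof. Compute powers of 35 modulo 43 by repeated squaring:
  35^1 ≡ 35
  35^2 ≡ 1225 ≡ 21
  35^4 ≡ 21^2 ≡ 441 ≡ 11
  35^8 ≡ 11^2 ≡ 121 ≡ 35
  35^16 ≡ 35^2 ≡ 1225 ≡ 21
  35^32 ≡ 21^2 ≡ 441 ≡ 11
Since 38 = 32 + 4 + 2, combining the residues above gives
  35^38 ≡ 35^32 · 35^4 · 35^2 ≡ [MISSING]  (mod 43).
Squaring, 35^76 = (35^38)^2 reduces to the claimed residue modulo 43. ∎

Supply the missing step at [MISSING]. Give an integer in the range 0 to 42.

4

35^32 · 35^4 · 35^2 ≡ 11 · 11 · 21 = 2541.
2541 mod 43 = 4, so 35^38 ≡ 4 (mod 43).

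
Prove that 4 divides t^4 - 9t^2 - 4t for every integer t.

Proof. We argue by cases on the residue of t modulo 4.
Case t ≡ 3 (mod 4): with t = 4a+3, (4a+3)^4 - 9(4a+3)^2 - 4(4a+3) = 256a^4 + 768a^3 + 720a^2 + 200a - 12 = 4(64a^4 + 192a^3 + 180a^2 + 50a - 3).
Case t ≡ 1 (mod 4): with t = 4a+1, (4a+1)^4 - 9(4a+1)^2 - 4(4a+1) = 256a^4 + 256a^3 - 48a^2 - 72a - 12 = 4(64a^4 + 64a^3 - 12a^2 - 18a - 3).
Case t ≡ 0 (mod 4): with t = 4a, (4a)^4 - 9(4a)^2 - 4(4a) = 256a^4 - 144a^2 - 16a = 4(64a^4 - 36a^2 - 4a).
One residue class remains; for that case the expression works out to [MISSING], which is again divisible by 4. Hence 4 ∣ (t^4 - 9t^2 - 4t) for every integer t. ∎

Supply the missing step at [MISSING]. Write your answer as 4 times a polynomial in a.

Only t ≡ 2 (mod 4) is unaccounted for. Put t = 4a+2:
(4a+2)^4 - 9(4a+2)^2 - 4(4a+2) expands to 256a^4 + 512a^3 + 240a^2 - 32a - 28,
and factoring out 4 leaves 4(64a^4 + 128a^3 + 60a^2 - 8a - 7).

4(64a^4 + 128a^3 + 60a^2 - 8a - 7)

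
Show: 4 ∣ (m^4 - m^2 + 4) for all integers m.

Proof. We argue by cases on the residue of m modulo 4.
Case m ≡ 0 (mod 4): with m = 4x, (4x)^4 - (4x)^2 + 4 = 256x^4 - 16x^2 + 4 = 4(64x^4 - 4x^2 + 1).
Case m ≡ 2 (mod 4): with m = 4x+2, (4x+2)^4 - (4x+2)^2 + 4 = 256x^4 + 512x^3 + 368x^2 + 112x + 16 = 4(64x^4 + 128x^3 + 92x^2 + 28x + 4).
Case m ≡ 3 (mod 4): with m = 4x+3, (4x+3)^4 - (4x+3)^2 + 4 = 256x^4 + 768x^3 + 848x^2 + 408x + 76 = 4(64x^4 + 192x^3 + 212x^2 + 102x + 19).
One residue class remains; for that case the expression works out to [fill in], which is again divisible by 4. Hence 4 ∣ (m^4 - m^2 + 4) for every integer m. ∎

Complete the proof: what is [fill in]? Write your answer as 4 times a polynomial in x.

The residues treated are {0, 2, 3}, so the missing case is m ≡ 1 (mod 4); write m = 4x+1.
Then (4x+1)^4 - (4x+1)^2 + 4 = 256x^4 + 256x^3 + 80x^2 + 8x + 4 = 4(64x^4 + 64x^3 + 20x^2 + 2x + 1).

4(64x^4 + 64x^3 + 20x^2 + 2x + 1)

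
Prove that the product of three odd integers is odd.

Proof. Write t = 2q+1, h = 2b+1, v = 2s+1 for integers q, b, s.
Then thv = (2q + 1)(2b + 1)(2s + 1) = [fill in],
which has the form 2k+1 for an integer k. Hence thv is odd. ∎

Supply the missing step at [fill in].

2(4bqs + 2bq + 2bs + b + 2qs + q + s) + 1

(2q + 1)(2b + 1)(2s + 1) = 8bqs + 4bq + 4bs + 2b + 4qs + 2q + 2s + 1
= 2(4bqs + 2bq + 2bs + b + 2qs + q + s) + 1.
Since 4bqs + 2bq + 2bs + b + 2qs + q + s is an integer, the product is of the form 2k+1 for an integer k.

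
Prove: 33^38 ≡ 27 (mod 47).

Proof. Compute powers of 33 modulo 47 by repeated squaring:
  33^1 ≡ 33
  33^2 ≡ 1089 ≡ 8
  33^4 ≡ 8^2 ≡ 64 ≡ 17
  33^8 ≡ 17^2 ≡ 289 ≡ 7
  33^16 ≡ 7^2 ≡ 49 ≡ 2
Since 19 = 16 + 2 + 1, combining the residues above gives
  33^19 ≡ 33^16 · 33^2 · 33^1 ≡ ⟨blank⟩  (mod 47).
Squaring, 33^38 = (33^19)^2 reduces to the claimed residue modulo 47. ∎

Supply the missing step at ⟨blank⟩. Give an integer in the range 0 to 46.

Multiply the listed residues: 2 · 8 · 33 = 16 → 528.
Reducing modulo 47: 528 = 11·47 + 11, so 33^19 ≡ 11.

11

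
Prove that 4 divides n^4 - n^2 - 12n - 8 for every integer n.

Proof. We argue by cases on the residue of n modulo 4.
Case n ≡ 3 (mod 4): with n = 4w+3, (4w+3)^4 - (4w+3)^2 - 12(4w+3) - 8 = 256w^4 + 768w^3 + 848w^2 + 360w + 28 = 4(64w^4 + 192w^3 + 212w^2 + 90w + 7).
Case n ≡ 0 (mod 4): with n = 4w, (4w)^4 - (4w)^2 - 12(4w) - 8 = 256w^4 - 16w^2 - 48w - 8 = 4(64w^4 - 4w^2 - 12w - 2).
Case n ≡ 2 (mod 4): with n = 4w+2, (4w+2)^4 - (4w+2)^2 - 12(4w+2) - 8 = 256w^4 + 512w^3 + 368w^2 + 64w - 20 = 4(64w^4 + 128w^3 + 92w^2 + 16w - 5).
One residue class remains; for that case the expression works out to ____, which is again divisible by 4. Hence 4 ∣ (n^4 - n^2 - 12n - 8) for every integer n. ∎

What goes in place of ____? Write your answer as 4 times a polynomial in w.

4(64w^4 + 64w^3 + 20w^2 - 10w - 5)

The residues treated are {3, 0, 2}, so the missing case is n ≡ 1 (mod 4); write n = 4w+1.
Then (4w+1)^4 - (4w+1)^2 - 12(4w+1) - 8 = 256w^4 + 256w^3 + 80w^2 - 40w - 20 = 4(64w^4 + 64w^3 + 20w^2 - 10w - 5).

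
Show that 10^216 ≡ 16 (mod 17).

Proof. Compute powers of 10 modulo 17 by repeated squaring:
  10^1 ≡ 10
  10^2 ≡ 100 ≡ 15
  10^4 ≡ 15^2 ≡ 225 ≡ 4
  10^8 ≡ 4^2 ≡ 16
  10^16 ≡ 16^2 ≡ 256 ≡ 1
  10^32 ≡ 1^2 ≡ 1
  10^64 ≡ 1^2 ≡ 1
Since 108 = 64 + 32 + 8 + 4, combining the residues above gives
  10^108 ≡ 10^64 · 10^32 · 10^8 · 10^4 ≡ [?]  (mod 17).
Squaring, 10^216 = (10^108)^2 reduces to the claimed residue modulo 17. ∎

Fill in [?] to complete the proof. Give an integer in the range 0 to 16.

13

10^64 · 10^32 · 10^8 · 10^4 ≡ 1 · 1 · 16 · 4 = 64.
64 mod 17 = 13, so 10^108 ≡ 13 (mod 17).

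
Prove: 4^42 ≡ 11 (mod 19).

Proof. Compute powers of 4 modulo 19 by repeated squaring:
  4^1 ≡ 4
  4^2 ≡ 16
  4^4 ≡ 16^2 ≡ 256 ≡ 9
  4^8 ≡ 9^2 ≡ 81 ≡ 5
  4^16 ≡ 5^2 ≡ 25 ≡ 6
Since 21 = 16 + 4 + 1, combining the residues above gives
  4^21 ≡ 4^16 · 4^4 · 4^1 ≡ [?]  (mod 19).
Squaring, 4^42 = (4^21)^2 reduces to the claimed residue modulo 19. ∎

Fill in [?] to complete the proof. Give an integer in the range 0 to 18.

4^16 · 4^4 · 4^1 ≡ 6 · 9 · 4 = 216.
216 mod 19 = 7, so 4^21 ≡ 7 (mod 19).

7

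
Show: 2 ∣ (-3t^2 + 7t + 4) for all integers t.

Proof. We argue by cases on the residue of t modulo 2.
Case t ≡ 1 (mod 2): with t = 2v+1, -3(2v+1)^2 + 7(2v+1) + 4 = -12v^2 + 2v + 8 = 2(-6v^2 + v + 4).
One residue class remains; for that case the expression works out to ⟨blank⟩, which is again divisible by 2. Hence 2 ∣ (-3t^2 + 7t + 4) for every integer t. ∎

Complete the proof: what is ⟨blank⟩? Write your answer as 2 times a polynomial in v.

2(-6v^2 + 7v + 2)

The residues treated are {1}, so the missing case is t ≡ 0 (mod 2); write t = 2v.
Then -3(2v)^2 + 7(2v) + 4 = -12v^2 + 14v + 4 = 2(-6v^2 + 7v + 2).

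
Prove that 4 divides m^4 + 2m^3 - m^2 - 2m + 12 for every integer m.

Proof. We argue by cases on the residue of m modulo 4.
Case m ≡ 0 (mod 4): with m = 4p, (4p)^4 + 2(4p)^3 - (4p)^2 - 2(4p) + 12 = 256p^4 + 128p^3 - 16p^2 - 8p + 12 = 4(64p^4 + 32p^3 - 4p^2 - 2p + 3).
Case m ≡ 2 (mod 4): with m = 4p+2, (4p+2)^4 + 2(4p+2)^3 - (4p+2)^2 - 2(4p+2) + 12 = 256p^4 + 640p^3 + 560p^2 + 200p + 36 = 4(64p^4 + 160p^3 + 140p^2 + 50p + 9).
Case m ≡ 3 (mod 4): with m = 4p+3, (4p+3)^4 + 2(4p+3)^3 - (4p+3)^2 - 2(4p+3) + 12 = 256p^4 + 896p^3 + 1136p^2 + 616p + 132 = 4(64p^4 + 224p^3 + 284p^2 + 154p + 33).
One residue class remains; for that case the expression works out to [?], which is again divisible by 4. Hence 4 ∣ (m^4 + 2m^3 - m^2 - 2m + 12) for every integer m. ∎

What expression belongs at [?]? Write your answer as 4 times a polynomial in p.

4(64p^4 + 96p^3 + 44p^2 + 6p + 3)

The residues treated are {0, 2, 3}, so the missing case is m ≡ 1 (mod 4); write m = 4p+1.
Then (4p+1)^4 + 2(4p+1)^3 - (4p+1)^2 - 2(4p+1) + 12 = 256p^4 + 384p^3 + 176p^2 + 24p + 12 = 4(64p^4 + 96p^3 + 44p^2 + 6p + 3).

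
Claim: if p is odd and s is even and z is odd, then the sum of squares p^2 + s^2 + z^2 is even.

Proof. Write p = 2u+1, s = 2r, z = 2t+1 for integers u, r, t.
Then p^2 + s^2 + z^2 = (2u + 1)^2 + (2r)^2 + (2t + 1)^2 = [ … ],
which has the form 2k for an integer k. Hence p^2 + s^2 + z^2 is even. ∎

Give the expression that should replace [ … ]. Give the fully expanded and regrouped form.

Expanding: (2u + 1)^2 + (2r)^2 + (2t + 1)^2 = 4r^2 + 4t^2 + 4t + 4u^2 + 4u + 2.
Every term is even; pulling out the factor of 2 gives 2(2r^2 + 2t^2 + 2t + 2u^2 + 2u + 1).

2(2r^2 + 2t^2 + 2t + 2u^2 + 2u + 1)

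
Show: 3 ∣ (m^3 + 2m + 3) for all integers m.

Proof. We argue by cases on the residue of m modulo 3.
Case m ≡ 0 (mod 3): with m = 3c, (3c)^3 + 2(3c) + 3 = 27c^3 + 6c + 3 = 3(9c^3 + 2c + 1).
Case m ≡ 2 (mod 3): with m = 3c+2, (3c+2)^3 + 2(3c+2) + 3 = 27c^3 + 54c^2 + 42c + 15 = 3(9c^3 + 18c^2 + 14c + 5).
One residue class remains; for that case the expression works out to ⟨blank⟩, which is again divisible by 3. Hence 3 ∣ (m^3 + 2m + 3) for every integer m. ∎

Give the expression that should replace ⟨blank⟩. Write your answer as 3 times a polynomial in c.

3(9c^3 + 9c^2 + 5c + 2)

The residues treated are {0, 2}, so the missing case is m ≡ 1 (mod 3); write m = 3c+1.
Then (3c+1)^3 + 2(3c+1) + 3 = 27c^3 + 27c^2 + 15c + 6 = 3(9c^3 + 9c^2 + 5c + 2).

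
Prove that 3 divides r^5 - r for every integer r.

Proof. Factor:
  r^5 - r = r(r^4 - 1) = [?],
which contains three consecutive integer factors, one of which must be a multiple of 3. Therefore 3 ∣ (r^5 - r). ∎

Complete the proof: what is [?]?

r^4 - 1 = (r^2 - 1)(r^2 + 1), and r^2 - 1 = (r-1)(r+1).
So r(r^4 - 1) = (r - 1)r(r + 1)(r^2 + 1).

(r - 1)r(r + 1)(r^2 + 1)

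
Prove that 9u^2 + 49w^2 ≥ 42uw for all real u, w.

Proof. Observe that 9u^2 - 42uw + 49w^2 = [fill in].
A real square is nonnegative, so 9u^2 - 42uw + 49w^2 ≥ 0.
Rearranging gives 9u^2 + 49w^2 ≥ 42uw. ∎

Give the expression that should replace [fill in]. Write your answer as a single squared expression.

(3u - 7w)^2

9u^2 - 42uw + 49w^2 is a perfect-square trinomial: the outer terms are (3u)^2 and (7w)^2, and the cross term is -2·3u·7w.
So 9u^2 - 42uw + 49w^2 = (3u - 7w)^2 ≥ 0.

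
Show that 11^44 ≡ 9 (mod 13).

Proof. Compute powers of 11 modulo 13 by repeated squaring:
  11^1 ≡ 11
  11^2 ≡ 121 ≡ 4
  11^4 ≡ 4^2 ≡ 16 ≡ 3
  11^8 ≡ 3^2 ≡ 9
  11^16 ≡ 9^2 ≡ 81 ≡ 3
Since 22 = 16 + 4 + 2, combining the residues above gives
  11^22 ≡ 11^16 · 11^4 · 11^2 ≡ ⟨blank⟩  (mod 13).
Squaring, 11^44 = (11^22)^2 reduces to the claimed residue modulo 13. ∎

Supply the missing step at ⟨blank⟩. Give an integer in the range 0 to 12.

Multiply the listed residues: 3 · 3 · 4 = 9 → 36.
Reducing modulo 13: 36 = 2·13 + 10, so 11^22 ≡ 10.

10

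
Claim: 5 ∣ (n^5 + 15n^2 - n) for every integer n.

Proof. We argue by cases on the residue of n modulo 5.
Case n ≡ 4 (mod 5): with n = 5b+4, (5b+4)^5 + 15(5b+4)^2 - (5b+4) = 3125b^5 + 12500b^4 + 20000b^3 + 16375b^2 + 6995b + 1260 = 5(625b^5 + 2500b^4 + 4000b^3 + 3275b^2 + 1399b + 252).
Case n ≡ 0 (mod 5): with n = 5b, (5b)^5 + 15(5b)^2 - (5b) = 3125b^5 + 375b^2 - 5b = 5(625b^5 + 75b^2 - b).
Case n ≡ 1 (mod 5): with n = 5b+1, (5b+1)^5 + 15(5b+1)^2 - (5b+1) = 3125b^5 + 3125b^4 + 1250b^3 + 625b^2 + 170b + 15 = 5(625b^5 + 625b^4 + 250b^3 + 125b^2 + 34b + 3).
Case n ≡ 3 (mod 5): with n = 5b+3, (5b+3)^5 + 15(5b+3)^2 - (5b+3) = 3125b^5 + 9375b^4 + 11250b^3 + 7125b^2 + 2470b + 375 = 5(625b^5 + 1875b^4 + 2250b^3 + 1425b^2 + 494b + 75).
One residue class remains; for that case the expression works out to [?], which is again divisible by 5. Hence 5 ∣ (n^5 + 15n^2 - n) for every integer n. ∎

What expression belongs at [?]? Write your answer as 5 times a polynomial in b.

5(625b^5 + 1250b^4 + 1000b^3 + 475b^2 + 139b + 18)

Only n ≡ 2 (mod 5) is unaccounted for. Put n = 5b+2:
(5b+2)^5 + 15(5b+2)^2 - (5b+2) expands to 3125b^5 + 6250b^4 + 5000b^3 + 2375b^2 + 695b + 90,
and factoring out 5 leaves 5(625b^5 + 1250b^4 + 1000b^3 + 475b^2 + 139b + 18).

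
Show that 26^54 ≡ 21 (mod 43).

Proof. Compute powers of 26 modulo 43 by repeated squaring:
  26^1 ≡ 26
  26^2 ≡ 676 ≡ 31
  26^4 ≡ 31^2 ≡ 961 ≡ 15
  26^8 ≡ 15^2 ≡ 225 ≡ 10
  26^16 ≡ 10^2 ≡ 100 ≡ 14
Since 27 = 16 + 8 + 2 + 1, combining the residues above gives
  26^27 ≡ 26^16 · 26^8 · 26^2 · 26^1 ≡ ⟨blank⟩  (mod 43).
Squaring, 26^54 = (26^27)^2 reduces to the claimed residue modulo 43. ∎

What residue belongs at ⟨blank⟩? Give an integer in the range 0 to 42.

8

26^16 · 26^8 · 26^2 · 26^1 ≡ 14 · 10 · 31 · 26 = 112840.
112840 mod 43 = 8, so 26^27 ≡ 8 (mod 43).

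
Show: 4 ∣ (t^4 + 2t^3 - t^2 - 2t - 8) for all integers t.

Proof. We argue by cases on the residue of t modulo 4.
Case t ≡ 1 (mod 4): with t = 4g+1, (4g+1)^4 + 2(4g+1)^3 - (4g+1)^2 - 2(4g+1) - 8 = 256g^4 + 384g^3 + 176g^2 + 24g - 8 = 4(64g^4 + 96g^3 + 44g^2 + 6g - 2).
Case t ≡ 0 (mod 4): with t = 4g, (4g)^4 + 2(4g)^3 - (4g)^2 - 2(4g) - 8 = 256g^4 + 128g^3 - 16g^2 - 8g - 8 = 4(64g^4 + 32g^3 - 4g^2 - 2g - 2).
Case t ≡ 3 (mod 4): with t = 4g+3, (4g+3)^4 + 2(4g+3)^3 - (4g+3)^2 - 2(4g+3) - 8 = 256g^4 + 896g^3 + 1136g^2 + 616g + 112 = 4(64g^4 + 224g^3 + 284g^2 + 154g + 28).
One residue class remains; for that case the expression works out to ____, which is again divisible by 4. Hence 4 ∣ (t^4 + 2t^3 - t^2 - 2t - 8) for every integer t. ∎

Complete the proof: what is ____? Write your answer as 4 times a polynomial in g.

4(64g^4 + 160g^3 + 140g^2 + 50g + 4)

Only t ≡ 2 (mod 4) is unaccounted for. Put t = 4g+2:
(4g+2)^4 + 2(4g+2)^3 - (4g+2)^2 - 2(4g+2) - 8 expands to 256g^4 + 640g^3 + 560g^2 + 200g + 16,
and factoring out 4 leaves 4(64g^4 + 160g^3 + 140g^2 + 50g + 4).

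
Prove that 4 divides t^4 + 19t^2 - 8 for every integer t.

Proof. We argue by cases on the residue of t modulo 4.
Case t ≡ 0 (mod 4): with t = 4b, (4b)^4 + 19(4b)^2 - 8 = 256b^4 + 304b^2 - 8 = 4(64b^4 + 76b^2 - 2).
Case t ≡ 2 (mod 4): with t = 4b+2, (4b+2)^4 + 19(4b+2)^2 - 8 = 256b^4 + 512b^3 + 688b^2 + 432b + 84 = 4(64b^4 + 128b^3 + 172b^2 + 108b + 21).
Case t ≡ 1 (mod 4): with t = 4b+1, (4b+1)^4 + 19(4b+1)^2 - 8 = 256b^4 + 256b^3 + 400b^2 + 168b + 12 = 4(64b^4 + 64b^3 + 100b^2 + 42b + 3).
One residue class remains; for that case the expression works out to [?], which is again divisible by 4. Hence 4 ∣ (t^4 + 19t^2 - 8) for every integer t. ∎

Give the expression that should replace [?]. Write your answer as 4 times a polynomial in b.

4(64b^4 + 192b^3 + 292b^2 + 222b + 61)

The residues treated are {0, 2, 1}, so the missing case is t ≡ 3 (mod 4); write t = 4b+3.
Then (4b+3)^4 + 19(4b+3)^2 - 8 = 256b^4 + 768b^3 + 1168b^2 + 888b + 244 = 4(64b^4 + 192b^3 + 292b^2 + 222b + 61).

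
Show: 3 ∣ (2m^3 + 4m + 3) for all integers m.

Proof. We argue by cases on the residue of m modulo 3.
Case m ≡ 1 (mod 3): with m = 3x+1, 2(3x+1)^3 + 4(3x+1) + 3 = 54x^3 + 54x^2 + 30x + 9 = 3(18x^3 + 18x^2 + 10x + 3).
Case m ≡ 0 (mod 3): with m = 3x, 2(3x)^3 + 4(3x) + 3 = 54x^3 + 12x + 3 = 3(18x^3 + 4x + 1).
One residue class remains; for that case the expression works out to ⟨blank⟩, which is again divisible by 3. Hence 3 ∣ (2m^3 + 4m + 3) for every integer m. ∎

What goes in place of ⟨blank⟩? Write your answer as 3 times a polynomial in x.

Only m ≡ 2 (mod 3) is unaccounted for. Put m = 3x+2:
2(3x+2)^3 + 4(3x+2) + 3 expands to 54x^3 + 108x^2 + 84x + 27,
and factoring out 3 leaves 3(18x^3 + 36x^2 + 28x + 9).

3(18x^3 + 36x^2 + 28x + 9)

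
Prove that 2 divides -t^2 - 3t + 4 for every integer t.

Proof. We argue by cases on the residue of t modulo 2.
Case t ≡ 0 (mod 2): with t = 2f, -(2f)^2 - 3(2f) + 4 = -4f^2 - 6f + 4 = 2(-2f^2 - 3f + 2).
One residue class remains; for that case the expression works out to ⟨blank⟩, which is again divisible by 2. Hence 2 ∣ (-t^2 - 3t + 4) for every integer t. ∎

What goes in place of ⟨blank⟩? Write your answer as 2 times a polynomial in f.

Only t ≡ 1 (mod 2) is unaccounted for. Put t = 2f+1:
-(2f+1)^2 - 3(2f+1) + 4 expands to -4f^2 - 10f,
and factoring out 2 leaves 2(-2f^2 - 5f).

2(-2f^2 - 5f)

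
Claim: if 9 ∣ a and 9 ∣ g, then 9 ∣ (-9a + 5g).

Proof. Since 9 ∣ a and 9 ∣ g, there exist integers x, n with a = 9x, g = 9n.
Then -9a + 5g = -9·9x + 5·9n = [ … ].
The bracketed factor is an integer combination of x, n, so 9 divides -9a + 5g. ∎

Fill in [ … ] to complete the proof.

9(5n - 9x)

Pull the common 9 out of every term: -9·9x + 5·9n = 9(5n - 9x).
5n - 9x is an integer, which exhibits the divisibility.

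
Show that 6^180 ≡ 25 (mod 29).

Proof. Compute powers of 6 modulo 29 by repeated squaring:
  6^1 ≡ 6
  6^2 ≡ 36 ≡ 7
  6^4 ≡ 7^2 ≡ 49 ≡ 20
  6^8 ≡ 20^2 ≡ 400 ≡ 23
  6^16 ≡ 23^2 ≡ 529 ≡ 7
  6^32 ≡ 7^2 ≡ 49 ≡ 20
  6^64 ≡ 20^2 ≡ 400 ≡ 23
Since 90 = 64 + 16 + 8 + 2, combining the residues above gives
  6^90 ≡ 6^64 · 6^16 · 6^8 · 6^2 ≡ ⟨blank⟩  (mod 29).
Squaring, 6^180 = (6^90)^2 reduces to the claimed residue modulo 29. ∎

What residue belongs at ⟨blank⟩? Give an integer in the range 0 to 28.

24

6^64 · 6^16 · 6^8 · 6^2 ≡ 23 · 7 · 23 · 7 = 25921.
25921 mod 29 = 24, so 6^90 ≡ 24 (mod 29).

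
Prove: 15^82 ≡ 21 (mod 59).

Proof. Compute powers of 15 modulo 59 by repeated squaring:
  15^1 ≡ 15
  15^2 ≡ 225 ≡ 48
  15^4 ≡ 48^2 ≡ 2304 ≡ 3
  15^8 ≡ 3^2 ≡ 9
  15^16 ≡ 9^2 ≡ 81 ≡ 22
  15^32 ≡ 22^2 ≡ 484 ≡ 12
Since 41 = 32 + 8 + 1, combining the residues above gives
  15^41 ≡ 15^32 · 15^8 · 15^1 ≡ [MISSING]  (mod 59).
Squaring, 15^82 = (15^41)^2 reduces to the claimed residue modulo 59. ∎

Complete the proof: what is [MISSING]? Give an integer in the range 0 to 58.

27

Multiply the listed residues: 12 · 9 · 15 = 108 → 1620.
Reducing modulo 59: 1620 = 27·59 + 27, so 15^41 ≡ 27.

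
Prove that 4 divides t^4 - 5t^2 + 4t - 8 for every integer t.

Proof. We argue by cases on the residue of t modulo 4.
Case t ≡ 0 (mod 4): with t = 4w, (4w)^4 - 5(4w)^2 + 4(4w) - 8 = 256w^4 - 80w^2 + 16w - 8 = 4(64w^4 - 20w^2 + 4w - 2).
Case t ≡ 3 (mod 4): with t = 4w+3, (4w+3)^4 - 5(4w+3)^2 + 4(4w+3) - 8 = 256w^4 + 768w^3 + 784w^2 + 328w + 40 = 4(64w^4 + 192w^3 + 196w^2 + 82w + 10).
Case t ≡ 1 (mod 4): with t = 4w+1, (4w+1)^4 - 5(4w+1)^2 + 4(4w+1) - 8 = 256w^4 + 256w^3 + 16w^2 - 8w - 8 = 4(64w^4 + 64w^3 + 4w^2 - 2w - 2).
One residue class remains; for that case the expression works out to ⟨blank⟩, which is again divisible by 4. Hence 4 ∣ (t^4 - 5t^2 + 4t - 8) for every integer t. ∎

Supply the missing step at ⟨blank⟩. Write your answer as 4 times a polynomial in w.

The residues treated are {0, 3, 1}, so the missing case is t ≡ 2 (mod 4); write t = 4w+2.
Then (4w+2)^4 - 5(4w+2)^2 + 4(4w+2) - 8 = 256w^4 + 512w^3 + 304w^2 + 64w - 4 = 4(64w^4 + 128w^3 + 76w^2 + 16w - 1).

4(64w^4 + 128w^3 + 76w^2 + 16w - 1)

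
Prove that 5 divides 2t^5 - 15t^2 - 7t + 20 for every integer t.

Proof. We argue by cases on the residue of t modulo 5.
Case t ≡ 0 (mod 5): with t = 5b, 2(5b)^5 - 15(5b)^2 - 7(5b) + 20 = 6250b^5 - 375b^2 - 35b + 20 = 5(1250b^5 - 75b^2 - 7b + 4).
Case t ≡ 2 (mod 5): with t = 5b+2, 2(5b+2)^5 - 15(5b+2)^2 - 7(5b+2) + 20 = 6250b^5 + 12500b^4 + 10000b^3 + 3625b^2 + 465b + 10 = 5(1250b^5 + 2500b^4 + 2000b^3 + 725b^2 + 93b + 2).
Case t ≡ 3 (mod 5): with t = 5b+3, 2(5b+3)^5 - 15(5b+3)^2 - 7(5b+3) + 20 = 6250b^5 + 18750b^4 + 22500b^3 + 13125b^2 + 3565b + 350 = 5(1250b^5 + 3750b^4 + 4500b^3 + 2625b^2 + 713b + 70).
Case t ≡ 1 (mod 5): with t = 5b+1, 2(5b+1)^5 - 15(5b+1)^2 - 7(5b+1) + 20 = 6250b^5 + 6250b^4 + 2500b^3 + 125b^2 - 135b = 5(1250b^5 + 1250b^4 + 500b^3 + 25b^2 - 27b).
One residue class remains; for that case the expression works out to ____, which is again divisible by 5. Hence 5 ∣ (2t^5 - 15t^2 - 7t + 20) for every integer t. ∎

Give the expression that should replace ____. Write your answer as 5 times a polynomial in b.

5(1250b^5 + 5000b^4 + 8000b^3 + 6325b^2 + 2433b + 360)

The residues treated are {0, 2, 3, 1}, so the missing case is t ≡ 4 (mod 5); write t = 5b+4.
Then 2(5b+4)^5 - 15(5b+4)^2 - 7(5b+4) + 20 = 6250b^5 + 25000b^4 + 40000b^3 + 31625b^2 + 12165b + 1800 = 5(1250b^5 + 5000b^4 + 8000b^3 + 6325b^2 + 2433b + 360).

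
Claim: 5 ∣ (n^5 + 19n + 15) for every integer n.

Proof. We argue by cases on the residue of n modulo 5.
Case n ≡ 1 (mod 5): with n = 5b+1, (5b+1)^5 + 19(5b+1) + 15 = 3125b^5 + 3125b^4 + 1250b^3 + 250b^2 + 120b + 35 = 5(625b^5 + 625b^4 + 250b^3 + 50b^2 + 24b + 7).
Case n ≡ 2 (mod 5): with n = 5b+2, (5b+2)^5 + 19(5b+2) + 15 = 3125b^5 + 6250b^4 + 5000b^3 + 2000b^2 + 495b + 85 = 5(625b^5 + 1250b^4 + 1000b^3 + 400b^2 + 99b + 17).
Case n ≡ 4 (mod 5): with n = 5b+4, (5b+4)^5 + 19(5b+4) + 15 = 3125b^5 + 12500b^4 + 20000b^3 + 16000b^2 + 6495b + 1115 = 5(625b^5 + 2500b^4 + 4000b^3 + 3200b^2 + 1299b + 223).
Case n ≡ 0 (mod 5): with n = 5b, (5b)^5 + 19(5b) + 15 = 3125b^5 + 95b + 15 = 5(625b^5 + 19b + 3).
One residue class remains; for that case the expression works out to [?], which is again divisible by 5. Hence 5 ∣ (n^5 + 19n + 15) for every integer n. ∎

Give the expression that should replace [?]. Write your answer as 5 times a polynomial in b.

The residues treated are {1, 2, 4, 0}, so the missing case is n ≡ 3 (mod 5); write n = 5b+3.
Then (5b+3)^5 + 19(5b+3) + 15 = 3125b^5 + 9375b^4 + 11250b^3 + 6750b^2 + 2120b + 315 = 5(625b^5 + 1875b^4 + 2250b^3 + 1350b^2 + 424b + 63).

5(625b^5 + 1875b^4 + 2250b^3 + 1350b^2 + 424b + 63)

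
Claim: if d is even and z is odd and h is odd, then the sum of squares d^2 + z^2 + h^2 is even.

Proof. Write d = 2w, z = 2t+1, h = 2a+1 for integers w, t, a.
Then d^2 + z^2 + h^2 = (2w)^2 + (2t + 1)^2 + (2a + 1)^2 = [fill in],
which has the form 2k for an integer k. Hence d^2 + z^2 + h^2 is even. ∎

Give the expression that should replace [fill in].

(2w)^2 + (2t + 1)^2 + (2a + 1)^2 = 4a^2 + 4a + 4t^2 + 4t + 4w^2 + 2
= 2(2a^2 + 2a + 2t^2 + 2t + 2w^2 + 1).
Since 2a^2 + 2a + 2t^2 + 2t + 2w^2 + 1 is an integer, the sum of squares is of the form 2k for an integer k.

2(2a^2 + 2a + 2t^2 + 2t + 2w^2 + 1)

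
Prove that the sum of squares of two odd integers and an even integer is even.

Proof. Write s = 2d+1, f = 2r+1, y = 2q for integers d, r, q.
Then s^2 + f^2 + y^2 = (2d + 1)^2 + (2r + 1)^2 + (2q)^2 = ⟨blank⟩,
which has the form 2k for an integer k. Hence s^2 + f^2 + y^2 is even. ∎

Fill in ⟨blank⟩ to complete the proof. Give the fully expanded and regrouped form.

(2d + 1)^2 + (2r + 1)^2 + (2q)^2 = 4d^2 + 4d + 4q^2 + 4r^2 + 4r + 2
= 2(2d^2 + 2d + 2q^2 + 2r^2 + 2r + 1).
Since 2d^2 + 2d + 2q^2 + 2r^2 + 2r + 1 is an integer, the sum of squares is of the form 2k for an integer k.

2(2d^2 + 2d + 2q^2 + 2r^2 + 2r + 1)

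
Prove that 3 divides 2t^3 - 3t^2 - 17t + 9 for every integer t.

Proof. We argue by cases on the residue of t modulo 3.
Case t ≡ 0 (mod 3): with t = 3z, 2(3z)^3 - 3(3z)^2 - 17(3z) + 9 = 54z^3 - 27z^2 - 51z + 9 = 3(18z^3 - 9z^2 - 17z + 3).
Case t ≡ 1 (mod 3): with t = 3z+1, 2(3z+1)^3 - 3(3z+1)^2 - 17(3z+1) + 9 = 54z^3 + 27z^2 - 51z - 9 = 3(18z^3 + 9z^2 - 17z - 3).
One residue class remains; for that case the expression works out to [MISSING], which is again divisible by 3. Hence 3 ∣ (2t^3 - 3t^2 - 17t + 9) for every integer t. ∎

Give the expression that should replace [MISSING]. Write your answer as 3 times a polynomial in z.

Only t ≡ 2 (mod 3) is unaccounted for. Put t = 3z+2:
2(3z+2)^3 - 3(3z+2)^2 - 17(3z+2) + 9 expands to 54z^3 + 81z^2 - 15z - 21,
and factoring out 3 leaves 3(18z^3 + 27z^2 - 5z - 7).

3(18z^3 + 27z^2 - 5z - 7)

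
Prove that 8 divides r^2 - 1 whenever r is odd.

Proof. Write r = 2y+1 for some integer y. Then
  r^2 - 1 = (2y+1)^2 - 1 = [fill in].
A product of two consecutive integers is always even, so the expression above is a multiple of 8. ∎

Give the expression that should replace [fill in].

(2y+1)^2 - 1 = 4y^2 + 4y + 1 - 1 = 4y^2 + 4y = 4y(y+1).
Since y and y+1 are consecutive, y(y+1) is even, and 4·(even) is a multiple of 8.

4y(y + 1)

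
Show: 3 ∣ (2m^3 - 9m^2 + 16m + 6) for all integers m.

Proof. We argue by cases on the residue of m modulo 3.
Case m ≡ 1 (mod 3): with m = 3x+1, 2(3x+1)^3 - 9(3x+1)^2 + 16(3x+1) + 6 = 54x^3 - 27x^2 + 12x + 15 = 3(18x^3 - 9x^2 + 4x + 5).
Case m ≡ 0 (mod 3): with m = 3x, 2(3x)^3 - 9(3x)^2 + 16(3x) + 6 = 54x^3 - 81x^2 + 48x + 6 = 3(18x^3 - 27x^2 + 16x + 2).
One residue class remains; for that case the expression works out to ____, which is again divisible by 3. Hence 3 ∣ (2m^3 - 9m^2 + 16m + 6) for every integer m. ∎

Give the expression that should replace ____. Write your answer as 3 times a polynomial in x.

Only m ≡ 2 (mod 3) is unaccounted for. Put m = 3x+2:
2(3x+2)^3 - 9(3x+2)^2 + 16(3x+2) + 6 expands to 54x^3 + 27x^2 + 12x + 18,
and factoring out 3 leaves 3(18x^3 + 9x^2 + 4x + 6).

3(18x^3 + 9x^2 + 4x + 6)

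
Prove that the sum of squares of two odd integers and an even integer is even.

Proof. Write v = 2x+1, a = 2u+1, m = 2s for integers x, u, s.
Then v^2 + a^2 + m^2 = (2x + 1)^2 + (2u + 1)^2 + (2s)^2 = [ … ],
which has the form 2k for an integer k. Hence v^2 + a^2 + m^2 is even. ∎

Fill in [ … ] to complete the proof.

Expanding: (2x + 1)^2 + (2u + 1)^2 + (2s)^2 = 4s^2 + 4u^2 + 4u + 4x^2 + 4x + 2.
Every term is even; pulling out the factor of 2 gives 2(2s^2 + 2u^2 + 2u + 2x^2 + 2x + 1).

2(2s^2 + 2u^2 + 2u + 2x^2 + 2x + 1)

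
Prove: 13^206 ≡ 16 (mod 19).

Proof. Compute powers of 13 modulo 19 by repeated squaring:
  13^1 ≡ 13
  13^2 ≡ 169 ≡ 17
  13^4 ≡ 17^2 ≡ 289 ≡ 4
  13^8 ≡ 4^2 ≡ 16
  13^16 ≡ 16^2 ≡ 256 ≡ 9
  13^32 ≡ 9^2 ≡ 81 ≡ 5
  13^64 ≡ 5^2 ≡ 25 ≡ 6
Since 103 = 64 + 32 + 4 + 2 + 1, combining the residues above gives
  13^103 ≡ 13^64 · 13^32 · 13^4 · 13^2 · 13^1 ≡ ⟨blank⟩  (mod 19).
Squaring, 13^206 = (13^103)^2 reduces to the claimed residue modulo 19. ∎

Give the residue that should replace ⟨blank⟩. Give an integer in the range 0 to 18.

Multiply the listed residues: 6 · 5 · 4 · 17 · 13 = 30 → 120 → 2040 → 26520.
Reducing modulo 19: 26520 = 1395·19 + 15, so 13^103 ≡ 15.

15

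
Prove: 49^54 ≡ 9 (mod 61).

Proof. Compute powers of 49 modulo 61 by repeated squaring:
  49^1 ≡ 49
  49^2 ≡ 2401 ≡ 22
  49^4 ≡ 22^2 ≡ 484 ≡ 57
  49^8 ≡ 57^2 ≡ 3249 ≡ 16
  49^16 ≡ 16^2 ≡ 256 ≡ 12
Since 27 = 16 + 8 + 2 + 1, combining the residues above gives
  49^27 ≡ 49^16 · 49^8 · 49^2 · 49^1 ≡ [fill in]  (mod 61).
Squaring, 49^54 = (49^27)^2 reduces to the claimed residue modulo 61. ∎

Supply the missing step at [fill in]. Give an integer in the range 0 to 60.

49^16 · 49^8 · 49^2 · 49^1 ≡ 12 · 16 · 22 · 49 = 206976.
206976 mod 61 = 3, so 49^27 ≡ 3 (mod 61).

3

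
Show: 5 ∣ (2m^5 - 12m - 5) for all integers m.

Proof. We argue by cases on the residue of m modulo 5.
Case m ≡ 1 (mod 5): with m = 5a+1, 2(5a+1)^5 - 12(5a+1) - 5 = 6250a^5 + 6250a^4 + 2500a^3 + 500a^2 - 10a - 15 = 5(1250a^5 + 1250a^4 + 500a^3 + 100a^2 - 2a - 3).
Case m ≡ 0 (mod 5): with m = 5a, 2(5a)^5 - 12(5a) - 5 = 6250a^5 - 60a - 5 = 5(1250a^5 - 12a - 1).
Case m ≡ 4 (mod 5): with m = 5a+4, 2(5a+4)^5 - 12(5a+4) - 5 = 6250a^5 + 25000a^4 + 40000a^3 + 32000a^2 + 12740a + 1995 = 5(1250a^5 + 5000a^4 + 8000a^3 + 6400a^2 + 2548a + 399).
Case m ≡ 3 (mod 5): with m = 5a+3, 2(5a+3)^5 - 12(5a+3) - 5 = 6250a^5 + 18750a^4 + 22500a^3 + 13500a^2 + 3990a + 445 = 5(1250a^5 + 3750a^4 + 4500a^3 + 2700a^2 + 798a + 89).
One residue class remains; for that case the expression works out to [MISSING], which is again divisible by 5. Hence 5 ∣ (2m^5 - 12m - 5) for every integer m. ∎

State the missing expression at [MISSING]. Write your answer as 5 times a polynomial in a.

5(1250a^5 + 2500a^4 + 2000a^3 + 800a^2 + 148a + 7)

Only m ≡ 2 (mod 5) is unaccounted for. Put m = 5a+2:
2(5a+2)^5 - 12(5a+2) - 5 expands to 6250a^5 + 12500a^4 + 10000a^3 + 4000a^2 + 740a + 35,
and factoring out 5 leaves 5(1250a^5 + 2500a^4 + 2000a^3 + 800a^2 + 148a + 7).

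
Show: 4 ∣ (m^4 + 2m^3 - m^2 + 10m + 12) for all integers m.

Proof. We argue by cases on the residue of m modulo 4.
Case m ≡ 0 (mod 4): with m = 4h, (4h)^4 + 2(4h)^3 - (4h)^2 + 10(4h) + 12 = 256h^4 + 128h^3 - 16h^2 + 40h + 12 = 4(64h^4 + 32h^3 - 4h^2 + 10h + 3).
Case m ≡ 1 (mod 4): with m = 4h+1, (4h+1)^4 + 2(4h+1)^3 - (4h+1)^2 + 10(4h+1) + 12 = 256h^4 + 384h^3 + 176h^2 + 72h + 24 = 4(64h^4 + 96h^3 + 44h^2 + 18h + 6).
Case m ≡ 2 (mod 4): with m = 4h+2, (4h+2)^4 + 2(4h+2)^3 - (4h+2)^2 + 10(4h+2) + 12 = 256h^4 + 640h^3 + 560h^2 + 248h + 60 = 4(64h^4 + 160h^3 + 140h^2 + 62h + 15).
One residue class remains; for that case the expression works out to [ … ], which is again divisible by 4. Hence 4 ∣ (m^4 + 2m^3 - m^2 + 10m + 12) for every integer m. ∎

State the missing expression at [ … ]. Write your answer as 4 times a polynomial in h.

The residues treated are {0, 1, 2}, so the missing case is m ≡ 3 (mod 4); write m = 4h+3.
Then (4h+3)^4 + 2(4h+3)^3 - (4h+3)^2 + 10(4h+3) + 12 = 256h^4 + 896h^3 + 1136h^2 + 664h + 168 = 4(64h^4 + 224h^3 + 284h^2 + 166h + 42).

4(64h^4 + 224h^3 + 284h^2 + 166h + 42)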